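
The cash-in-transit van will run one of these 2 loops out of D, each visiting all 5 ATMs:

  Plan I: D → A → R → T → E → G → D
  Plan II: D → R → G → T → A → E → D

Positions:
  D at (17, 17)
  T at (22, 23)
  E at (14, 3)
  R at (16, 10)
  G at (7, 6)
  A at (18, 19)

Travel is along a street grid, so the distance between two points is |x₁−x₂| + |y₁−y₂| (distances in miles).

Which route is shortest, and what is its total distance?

Plan I: 3 + 11 + 19 + 28 + 10 + 21 = 92
Plan II: 8 + 13 + 32 + 8 + 20 + 17 = 98

Shortest is Plan I, total 92 miles.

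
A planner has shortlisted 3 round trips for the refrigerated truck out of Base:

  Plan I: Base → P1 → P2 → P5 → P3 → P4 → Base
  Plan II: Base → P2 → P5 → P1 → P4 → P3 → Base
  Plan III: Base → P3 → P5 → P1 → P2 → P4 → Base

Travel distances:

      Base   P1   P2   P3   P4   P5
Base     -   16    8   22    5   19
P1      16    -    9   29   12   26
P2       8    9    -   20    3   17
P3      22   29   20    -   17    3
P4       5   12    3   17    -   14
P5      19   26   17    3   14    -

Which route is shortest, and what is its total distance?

Plan I: 16 + 9 + 17 + 3 + 17 + 5 = 67
Plan II: 8 + 17 + 26 + 12 + 17 + 22 = 102
Plan III: 22 + 3 + 26 + 9 + 3 + 5 = 68

67 — Plan I is the shortest.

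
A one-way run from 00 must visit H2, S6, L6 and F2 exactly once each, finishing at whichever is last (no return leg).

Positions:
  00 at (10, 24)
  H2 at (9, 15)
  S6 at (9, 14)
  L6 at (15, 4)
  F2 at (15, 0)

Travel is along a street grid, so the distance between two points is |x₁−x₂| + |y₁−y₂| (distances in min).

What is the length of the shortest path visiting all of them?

There are 4! = 24 possible orderings.
00 → H2 → S6 → L6 → F2: 10+1+16+4 = 31
00 → H2 → S6 → F2 → L6: 10+1+20+4 = 35
00 → H2 → L6 → S6 → F2: 10+17+16+20 = 63
00 → H2 → L6 → F2 → S6: 10+17+4+20 = 51
00 → H2 → F2 → S6 → L6: 10+21+20+16 = 67
00 → H2 → F2 → L6 → S6: 10+21+4+16 = 51
00 → S6 → H2 → L6 → F2: 11+1+17+4 = 33
00 → S6 → H2 → F2 → L6: 11+1+21+4 = 37
00 → S6 → L6 → H2 → F2: 11+16+17+21 = 65
00 → S6 → L6 → F2 → H2: 11+16+4+21 = 52
00 → S6 → F2 → H2 → L6: 11+20+21+17 = 69
00 → S6 → F2 → L6 → H2: 11+20+4+17 = 52
00 → L6 → H2 → S6 → F2: 25+17+1+20 = 63
00 → L6 → H2 → F2 → S6: 25+17+21+20 = 83
… (10 more)
The minimum is 31.
One shortest path: 00 → H2 → S6 → L6 → F2.

Shortest open route: 31 min.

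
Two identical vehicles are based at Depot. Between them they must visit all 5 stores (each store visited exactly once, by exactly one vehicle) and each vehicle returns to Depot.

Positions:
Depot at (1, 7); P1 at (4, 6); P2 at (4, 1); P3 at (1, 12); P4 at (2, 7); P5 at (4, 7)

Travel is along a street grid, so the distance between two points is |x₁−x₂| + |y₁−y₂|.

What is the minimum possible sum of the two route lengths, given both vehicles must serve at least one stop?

28 — the smallest possible combined total.

Check every non-empty split of the stops between the two vehicles; for each half take its own optimal tour:
  {P1} + {P2, P3, P4, P5}: 8 + 28 = 36
  {P2} + {P1, P3, P4, P5}: 18 + 18 = 36
  {P1, P2} + {P3, P4, P5}: 18 + 16 = 34
  {P3} + {P1, P2, P4, P5}: 10 + 18 = 28
  {P1, P3} + {P2, P4, P5}: 18 + 18 = 36
  {P2, P3} + {P1, P4, P5}: 28 + 8 = 36
  … (15 splits in total)
Best: vehicle 1 Depot → P3 → Depot = 10; vehicle 2 Depot → P1 → P2 → P5 → P4 → Depot = 18; combined 28.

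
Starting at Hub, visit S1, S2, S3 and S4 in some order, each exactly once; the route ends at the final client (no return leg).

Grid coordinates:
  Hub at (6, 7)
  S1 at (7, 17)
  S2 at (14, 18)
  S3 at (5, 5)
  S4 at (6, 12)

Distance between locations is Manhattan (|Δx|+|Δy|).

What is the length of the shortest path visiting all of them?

Minimum one-way distance = 25.

There are 4! = 24 possible orderings.
Hub → S1 → S2 → S3 → S4: 11+8+22+8 = 49
Hub → S1 → S2 → S4 → S3: 11+8+14+8 = 41
Hub → S1 → S3 → S2 → S4: 11+14+22+14 = 61
Hub → S1 → S3 → S4 → S2: 11+14+8+14 = 47
Hub → S1 → S4 → S2 → S3: 11+6+14+22 = 53
Hub → S1 → S4 → S3 → S2: 11+6+8+22 = 47
Hub → S2 → S1 → S3 → S4: 19+8+14+8 = 49
Hub → S2 → S1 → S4 → S3: 19+8+6+8 = 41
Hub → S2 → S3 → S1 → S4: 19+22+14+6 = 61
Hub → S2 → S3 → S4 → S1: 19+22+8+6 = 55
Hub → S2 → S4 → S1 → S3: 19+14+6+14 = 53
Hub → S2 → S4 → S3 → S1: 19+14+8+14 = 55
Hub → S3 → S1 → S2 → S4: 3+14+8+14 = 39
Hub → S3 → S1 → S4 → S2: 3+14+6+14 = 37
… (10 more)
Hub → S3 → S4 → S1 → S2: 3+8+6+8 = 25  ← best
The minimum is 25.
One shortest path: Hub → S3 → S4 → S1 → S2.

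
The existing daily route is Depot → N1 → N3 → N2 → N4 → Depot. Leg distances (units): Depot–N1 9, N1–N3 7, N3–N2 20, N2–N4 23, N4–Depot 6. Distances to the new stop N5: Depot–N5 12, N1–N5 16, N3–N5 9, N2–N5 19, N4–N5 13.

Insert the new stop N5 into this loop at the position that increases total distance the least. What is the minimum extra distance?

Minimum extra distance: 8, inserting N5 between N3 and N2.

Insertion cost between consecutive stops i–j is d(i,N5) + d(N5,j) − d(i,j):
  between Depot and N1: 12 + 16 − 9 = 19
  between N1 and N3: 16 + 9 − 7 = 18
  between N3 and N2: 9 + 19 − 20 = 8
  between N2 and N4: 19 + 13 − 23 = 9
  between N4 and Depot: 13 + 12 − 6 = 19
Cheapest insertion is between N3 and N2, adding 8.
New total = 65 + 8 = 73.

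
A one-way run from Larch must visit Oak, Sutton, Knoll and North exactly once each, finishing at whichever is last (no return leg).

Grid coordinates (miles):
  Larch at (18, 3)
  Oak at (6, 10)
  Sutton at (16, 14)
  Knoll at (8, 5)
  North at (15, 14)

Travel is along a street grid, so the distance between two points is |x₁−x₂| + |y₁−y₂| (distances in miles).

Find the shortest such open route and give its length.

There are 4! = 24 possible orderings.
Larch→Oak→Sutton→Knoll→North: 19+14+17+16 = 66
Larch→Oak→Sutton→North→Knoll: 19+14+1+16 = 50
Larch→Oak→Knoll→Sutton→North: 19+7+17+1 = 44
Larch→Oak→Knoll→North→Sutton: 19+7+16+1 = 43
Larch→Oak→North→Sutton→Knoll: 19+13+1+17 = 50
Larch→Oak→North→Knoll→Sutton: 19+13+16+17 = 65
Larch→Sutton→Oak→Knoll→North: 13+14+7+16 = 50
Larch→Sutton→Oak→North→Knoll: 13+14+13+16 = 56
Larch→Sutton→Knoll→Oak→North: 13+17+7+13 = 50
Larch→Sutton→Knoll→North→Oak: 13+17+16+13 = 59
Larch→Sutton→North→Oak→Knoll: 13+1+13+7 = 34
Larch→Sutton→North→Knoll→Oak: 13+1+16+7 = 37
Larch→Knoll→Oak→Sutton→North: 12+7+14+1 = 34
Larch→Knoll→Oak→North→Sutton: 12+7+13+1 = 33
… (10 more)
The minimum is 33.
One shortest path: Larch → Knoll → Oak → North → Sutton.

33 miles — the minimum one-way total.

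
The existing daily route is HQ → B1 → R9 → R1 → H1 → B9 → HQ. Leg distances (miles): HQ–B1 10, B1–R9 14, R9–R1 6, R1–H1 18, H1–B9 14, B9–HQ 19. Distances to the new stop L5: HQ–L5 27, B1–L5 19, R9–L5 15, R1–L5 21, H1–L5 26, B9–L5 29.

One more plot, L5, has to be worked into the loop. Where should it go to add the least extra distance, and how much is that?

Minimum extra distance: 20 miles, inserting L5 between B1 and R9.

Insertion cost between consecutive stops i–j is d(i,L5) + d(L5,j) − d(i,j):
  between HQ and B1: 27 + 19 − 10 = 36
  between B1 and R9: 19 + 15 − 14 = 20
  between R9 and R1: 15 + 21 − 6 = 30
  between R1 and H1: 21 + 26 − 18 = 29
  between H1 and B9: 26 + 29 − 14 = 41
  between B9 and HQ: 29 + 27 − 19 = 37
Cheapest insertion is between B1 and R9, adding 20.
New total = 81 + 20 = 101.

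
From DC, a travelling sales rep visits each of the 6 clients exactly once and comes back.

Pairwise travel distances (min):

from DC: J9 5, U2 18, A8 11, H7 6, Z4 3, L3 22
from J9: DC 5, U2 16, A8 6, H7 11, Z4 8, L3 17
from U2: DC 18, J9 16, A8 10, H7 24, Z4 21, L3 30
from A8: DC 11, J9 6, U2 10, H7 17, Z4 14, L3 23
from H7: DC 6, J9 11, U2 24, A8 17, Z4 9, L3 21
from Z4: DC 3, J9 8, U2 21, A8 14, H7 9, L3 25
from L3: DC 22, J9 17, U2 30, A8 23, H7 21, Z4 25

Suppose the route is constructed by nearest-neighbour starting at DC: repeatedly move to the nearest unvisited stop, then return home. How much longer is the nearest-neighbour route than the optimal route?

From DC: Z4=3, J9=5, H7=6, A8=11, U2=18, L3=22 → choose Z4 (3).
From Z4: J9=8, H7=9, A8=14, U2=21, L3=25 → choose J9 (8).
From J9: A8=6, H7=11, U2=16, L3=17 → choose A8 (6).
From A8: U2=10, H7=17, L3=23 → choose U2 (10).
From U2: H7=24, L3=30 → choose H7 (24).
From H7: L3=21 → choose L3 (21).
NN route DC → Z4 → J9 → A8 → U2 → H7 → L3 → DC costs 94.
Optimal: DC → J9 → A8 → U2 → L3 → H7 → Z4 → DC costs 84 (by enumerating all 360 distinct tours).
Excess = 94 − 84 = 10.

Excess over optimum: 10 min.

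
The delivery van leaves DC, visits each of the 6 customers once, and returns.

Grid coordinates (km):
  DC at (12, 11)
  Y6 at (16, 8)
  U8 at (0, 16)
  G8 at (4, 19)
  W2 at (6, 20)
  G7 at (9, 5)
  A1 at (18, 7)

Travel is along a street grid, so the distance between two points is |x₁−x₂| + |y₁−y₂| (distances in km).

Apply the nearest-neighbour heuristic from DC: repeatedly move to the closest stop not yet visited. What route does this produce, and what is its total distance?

From DC: distances to unvisited — Y6=7, G7=9, A1=10, W2=15, G8=16, U8=17. Nearest is Y6 (7).
From Y6: distances to unvisited — A1=3, G7=10, W2=22, G8=23, U8=24. Nearest is A1 (3).
From A1: distances to unvisited — G7=11, W2=25, G8=26, U8=27. Nearest is G7 (11).
From G7: distances to unvisited — W2=18, G8=19, U8=20. Nearest is W2 (18).
From W2: distances to unvisited — G8=3, U8=10. Nearest is G8 (3).
From G8: distances to unvisited — U8=7. Nearest is U8 (7).
Return U8→DC: 17.
Total = 7 + 3 + 11 + 18 + 3 + 7 + 17 = 66.

Total distance 66 km via the nearest-neighbour route DC → Y6 → A1 → G7 → W2 → G8 → U8 → DC.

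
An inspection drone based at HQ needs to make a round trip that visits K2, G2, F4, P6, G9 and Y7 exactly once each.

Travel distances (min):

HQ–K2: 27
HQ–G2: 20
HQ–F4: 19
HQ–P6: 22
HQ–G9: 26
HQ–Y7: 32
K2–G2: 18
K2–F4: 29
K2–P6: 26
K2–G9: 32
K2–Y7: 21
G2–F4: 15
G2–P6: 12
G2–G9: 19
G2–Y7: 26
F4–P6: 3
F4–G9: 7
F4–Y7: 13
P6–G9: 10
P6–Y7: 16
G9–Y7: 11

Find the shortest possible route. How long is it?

HQ - K2 - G2 - F4 - P6 - G9 - Y7 - HQ: 27+18+15+3+10+11+32 = 116
HQ - K2 - G2 - F4 - P6 - Y7 - G9 - HQ: 27+18+15+3+16+11+26 = 116
HQ - K2 - G2 - F4 - G9 - P6 - Y7 - HQ: 27+18+15+7+10+16+32 = 125
HQ - K2 - G2 - F4 - G9 - Y7 - P6 - HQ: 27+18+15+7+11+16+22 = 116
HQ - K2 - G2 - F4 - Y7 - P6 - G9 - HQ: 27+18+15+13+16+10+26 = 125
HQ - K2 - G2 - F4 - Y7 - G9 - P6 - HQ: 27+18+15+13+11+10+22 = 116
HQ - K2 - G2 - P6 - F4 - G9 - Y7 - HQ: 27+18+12+3+7+11+32 = 110
HQ - K2 - G2 - P6 - F4 - Y7 - G9 - HQ: 27+18+12+3+13+11+26 = 110
… (352 more)
HQ - K2 - Y7 - G9 - F4 - P6 - G2 - HQ: 27+21+11+7+3+12+20 = 101  ← best
The minimum is 101.
One optimal route: HQ → K2 → Y7 → G9 → F4 → P6 → G2 → HQ (or its reverse).

101 min — the shortest possible round trip.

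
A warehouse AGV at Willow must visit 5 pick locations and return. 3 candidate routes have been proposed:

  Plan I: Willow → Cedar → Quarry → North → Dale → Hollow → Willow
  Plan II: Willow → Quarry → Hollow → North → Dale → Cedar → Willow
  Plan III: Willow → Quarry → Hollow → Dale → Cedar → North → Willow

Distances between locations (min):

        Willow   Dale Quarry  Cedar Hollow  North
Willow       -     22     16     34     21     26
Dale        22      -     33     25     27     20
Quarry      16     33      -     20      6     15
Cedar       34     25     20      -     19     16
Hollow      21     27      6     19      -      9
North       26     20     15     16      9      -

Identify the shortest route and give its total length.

Plan I: 34 + 20 + 15 + 20 + 27 + 21 = 137
Plan II: 16 + 6 + 9 + 20 + 25 + 34 = 110
Plan III: 16 + 6 + 27 + 25 + 16 + 26 = 116

Shortest is Plan II, total 110 min.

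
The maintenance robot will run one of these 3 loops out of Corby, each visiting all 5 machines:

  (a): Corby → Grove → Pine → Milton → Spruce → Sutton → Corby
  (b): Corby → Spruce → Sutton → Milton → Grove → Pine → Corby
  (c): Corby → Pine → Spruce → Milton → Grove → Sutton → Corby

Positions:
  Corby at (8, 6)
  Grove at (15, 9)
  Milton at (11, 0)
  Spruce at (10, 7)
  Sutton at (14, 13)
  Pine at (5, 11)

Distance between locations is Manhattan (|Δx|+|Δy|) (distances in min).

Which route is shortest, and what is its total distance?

56 min — (c) is the shortest.

(a): 10 + 12 + 17 + 8 + 10 + 13 = 70
(b): 3 + 10 + 16 + 13 + 12 + 8 = 62
(c): 8 + 9 + 8 + 13 + 5 + 13 = 56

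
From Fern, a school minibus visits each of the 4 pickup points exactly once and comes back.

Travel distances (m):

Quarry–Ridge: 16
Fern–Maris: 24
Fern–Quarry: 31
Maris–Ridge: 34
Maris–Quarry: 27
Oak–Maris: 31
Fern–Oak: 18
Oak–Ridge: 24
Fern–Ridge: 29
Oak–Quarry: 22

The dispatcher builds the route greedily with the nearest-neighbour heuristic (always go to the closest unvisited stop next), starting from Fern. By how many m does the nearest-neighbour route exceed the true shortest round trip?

From Fern: Oak=18, Maris=24, Ridge=29, Quarry=31 → choose Oak (18).
From Oak: Quarry=22, Ridge=24, Maris=31 → choose Quarry (22).
From Quarry: Ridge=16, Maris=27 → choose Ridge (16).
From Ridge: Maris=34 → choose Maris (34).
NN route Fern → Oak → Quarry → Ridge → Maris → Fern costs 114.
Optimal: Fern → Oak → Ridge → Quarry → Maris → Fern costs 109 (by enumerating all 12 distinct tours).
Excess = 114 − 109 = 5.

5 m longer than the optimal tour.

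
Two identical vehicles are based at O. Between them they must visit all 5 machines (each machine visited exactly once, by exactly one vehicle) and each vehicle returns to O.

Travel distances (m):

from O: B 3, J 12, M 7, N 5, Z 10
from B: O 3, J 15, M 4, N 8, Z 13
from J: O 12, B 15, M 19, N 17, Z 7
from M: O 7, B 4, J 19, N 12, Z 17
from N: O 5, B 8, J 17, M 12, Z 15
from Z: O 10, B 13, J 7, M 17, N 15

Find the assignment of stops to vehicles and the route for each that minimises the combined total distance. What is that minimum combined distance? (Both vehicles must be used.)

53 m — the smallest possible combined total.

Try each way of splitting the stops between the two vehicles (each non-empty) and, for each split, find the best tour for each vehicle:
  {B} + {J, M, N, Z}: 6 + 53 = 59
  {J} + {B, M, N, Z}: 24 + 44 = 68
  {B, J} + {M, N, Z}: 30 + 44 = 74
  {M} + {B, J, N, Z}: 14 + 45 = 59
  {B, M} + {J, N, Z}: 14 + 39 = 53
  {J, M} + {B, N, Z}: 38 + 36 = 74
  … (15 splits in total)
Best: vehicle 1 O → B → M → O = 14; vehicle 2 O → J → Z → N → O = 39; combined 53.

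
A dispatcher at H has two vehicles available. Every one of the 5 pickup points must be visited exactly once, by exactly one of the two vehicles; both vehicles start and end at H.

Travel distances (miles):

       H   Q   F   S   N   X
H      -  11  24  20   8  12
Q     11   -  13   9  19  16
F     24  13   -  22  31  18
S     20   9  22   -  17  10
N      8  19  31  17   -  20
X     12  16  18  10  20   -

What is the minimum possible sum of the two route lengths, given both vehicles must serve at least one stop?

Check every non-empty split of the stops between the two vehicles; for each half take its own optimal tour:
  {Q} + {F, S, N, X}: 22 + 77 = 99
  {F} + {Q, S, N, X}: 48 + 58 = 106
  {Q, F} + {S, N, X}: 48 + 47 = 95
  {S} + {Q, F, N, X}: 40 + 70 = 110
  {Q, S} + {F, N, X}: 40 + 69 = 109
  {F, S} + {Q, N, X}: 66 + 55 = 121
  … (15 splits in total)
  {N} + {Q, F, S, X}: 16 + 68 = 84  ← best
Best: vehicle 1 H → N → H = 16; vehicle 2 H → Q → F → S → X → H = 68; combined 84.

84 miles — the smallest possible combined total.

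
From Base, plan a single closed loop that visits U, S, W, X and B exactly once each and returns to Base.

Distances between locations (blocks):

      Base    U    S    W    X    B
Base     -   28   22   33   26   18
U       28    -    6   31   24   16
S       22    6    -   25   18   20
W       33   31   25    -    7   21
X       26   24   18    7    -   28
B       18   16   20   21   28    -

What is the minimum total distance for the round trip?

Minimum total distance: 98 blocks.

With 5 stops there are 5!/2 = 60 distinct round trips (a route and its reverse cost the same).
Base - U - S - W - X - B - Base: 28+6+25+7+28+18 = 112
Base - U - S - W - B - X - Base: 28+6+25+21+28+26 = 134
Base - U - S - X - W - B - Base: 28+6+18+7+21+18 = 98
Base - U - S - X - B - W - Base: 28+6+18+28+21+33 = 134
Base - U - S - B - W - X - Base: 28+6+20+21+7+26 = 108
Base - U - S - B - X - W - Base: 28+6+20+28+7+33 = 122
Base - U - W - S - X - B - Base: 28+31+25+18+28+18 = 148
Base - U - W - S - B - X - Base: 28+31+25+20+28+26 = 158
Base - U - W - X - S - B - Base: 28+31+7+18+20+18 = 122
Base - U - W - X - B - S - Base: 28+31+7+28+20+22 = 136
Base - U - W - B - S - X - Base: 28+31+21+20+18+26 = 144
Base - U - W - B - X - S - Base: 28+31+21+28+18+22 = 148
Base - U - X - S - W - B - Base: 28+24+18+25+21+18 = 134
Base - U - X - S - B - W - Base: 28+24+18+20+21+33 = 144
… (46 more)
The minimum is 98.
One optimal route: Base → U → S → X → W → B → Base (or its reverse).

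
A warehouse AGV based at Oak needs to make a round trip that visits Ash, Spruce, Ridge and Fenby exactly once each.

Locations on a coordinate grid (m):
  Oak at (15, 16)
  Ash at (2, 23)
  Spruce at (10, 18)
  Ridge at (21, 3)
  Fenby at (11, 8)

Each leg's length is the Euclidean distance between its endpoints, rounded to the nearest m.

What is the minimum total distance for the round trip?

Oak - Ash - Spruce - Ridge - Fenby - Oak: 15+9+19+11+9 = 63
Oak - Ash - Spruce - Fenby - Ridge - Oak: 15+9+10+11+14 = 59
Oak - Ash - Ridge - Spruce - Fenby - Oak: 15+28+19+10+9 = 81
Oak - Ash - Ridge - Fenby - Spruce - Oak: 15+28+11+10+5 = 69
Oak - Ash - Fenby - Spruce - Ridge - Oak: 15+17+10+19+14 = 75
Oak - Ash - Fenby - Ridge - Spruce - Oak: 15+17+11+19+5 = 67
Oak - Spruce - Ash - Ridge - Fenby - Oak: 5+9+28+11+9 = 62
Oak - Spruce - Ash - Fenby - Ridge - Oak: 5+9+17+11+14 = 56
Oak - Spruce - Ridge - Ash - Fenby - Oak: 5+19+28+17+9 = 78
Oak - Spruce - Fenby - Ash - Ridge - Oak: 5+10+17+28+14 = 74
Oak - Ridge - Ash - Spruce - Fenby - Oak: 14+28+9+10+9 = 70
Oak - Ridge - Spruce - Ash - Fenby - Oak: 14+19+9+17+9 = 68
The minimum is 56.
One optimal route: Oak → Spruce → Ash → Fenby → Ridge → Oak (or its reverse).

Minimum total distance: 56 m.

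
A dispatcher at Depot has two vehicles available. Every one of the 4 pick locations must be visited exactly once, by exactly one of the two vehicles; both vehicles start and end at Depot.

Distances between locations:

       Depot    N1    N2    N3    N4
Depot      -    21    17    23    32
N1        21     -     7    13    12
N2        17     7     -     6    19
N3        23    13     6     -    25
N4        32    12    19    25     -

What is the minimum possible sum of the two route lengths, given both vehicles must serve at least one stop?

There are 2^3 − 1 = 7 ways to divide the 4 stops into two non-empty groups. For each, the best each vehicle can do is its own shortest tour through its group:
  {N1} + {N2, N3, N4}: 42 + 80 = 122
  {N2} + {N1, N3, N4}: 34 + 80 = 114
  {N1, N2} + {N3, N4}: 45 + 80 = 125
  {N3} + {N1, N2, N4}: 46 + 68 = 114
  {N1, N3} + {N2, N4}: 57 + 68 = 125
  {N2, N3} + {N1, N4}: 46 + 65 = 111
  … (7 splits in total)
Best: vehicle 1 Depot → N2 → N3 → Depot = 46; vehicle 2 Depot → N1 → N4 → Depot = 65; combined 111.

Minimum combined distance: 111.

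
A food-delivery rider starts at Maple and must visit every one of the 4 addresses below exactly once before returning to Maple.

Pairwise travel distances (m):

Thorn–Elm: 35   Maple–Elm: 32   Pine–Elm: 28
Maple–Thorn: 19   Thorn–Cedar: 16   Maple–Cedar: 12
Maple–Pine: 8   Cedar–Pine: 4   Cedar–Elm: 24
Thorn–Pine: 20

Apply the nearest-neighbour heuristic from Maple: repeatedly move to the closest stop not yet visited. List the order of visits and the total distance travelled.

At Maple the remaining stops are Pine 8, Cedar 12, Thorn 19, Elm 32; go to Pine.
At Pine the remaining stops are Cedar 4, Thorn 20, Elm 28; go to Cedar.
At Cedar the remaining stops are Thorn 16, Elm 24; go to Thorn.
At Thorn the remaining stops are Elm 35; go to Elm.
Return Elm→Maple: 32.
Total = 8 + 4 + 16 + 35 + 32 = 95.

Total distance 95 m via the nearest-neighbour route Maple → Pine → Cedar → Thorn → Elm → Maple.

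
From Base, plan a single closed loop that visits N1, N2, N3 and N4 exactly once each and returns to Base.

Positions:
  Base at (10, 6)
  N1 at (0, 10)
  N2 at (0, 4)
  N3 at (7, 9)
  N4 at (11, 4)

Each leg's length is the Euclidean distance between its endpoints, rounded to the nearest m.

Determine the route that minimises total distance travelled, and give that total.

With 4 stops there are 4!/2 = 12 distinct round trips (a route and its reverse cost the same).
Base - N1 - N2 - N3 - N4 - Base: 11+6+9+6+2 = 34
Base - N1 - N2 - N4 - N3 - Base: 11+6+11+6+4 = 38
Base - N1 - N3 - N2 - N4 - Base: 11+7+9+11+2 = 40
Base - N1 - N3 - N4 - N2 - Base: 11+7+6+11+10 = 45
Base - N1 - N4 - N2 - N3 - Base: 11+13+11+9+4 = 48
Base - N1 - N4 - N3 - N2 - Base: 11+13+6+9+10 = 49
Base - N2 - N1 - N3 - N4 - Base: 10+6+7+6+2 = 31
Base - N2 - N1 - N4 - N3 - Base: 10+6+13+6+4 = 39
Base - N2 - N3 - N1 - N4 - Base: 10+9+7+13+2 = 41
Base - N2 - N4 - N1 - N3 - Base: 10+11+13+7+4 = 45
Base - N3 - N1 - N2 - N4 - Base: 4+7+6+11+2 = 30
Base - N3 - N2 - N1 - N4 - Base: 4+9+6+13+2 = 34
The minimum is 30.
One optimal route: Base → N3 → N1 → N2 → N4 → Base (or its reverse).

Minimum total distance: 30 m.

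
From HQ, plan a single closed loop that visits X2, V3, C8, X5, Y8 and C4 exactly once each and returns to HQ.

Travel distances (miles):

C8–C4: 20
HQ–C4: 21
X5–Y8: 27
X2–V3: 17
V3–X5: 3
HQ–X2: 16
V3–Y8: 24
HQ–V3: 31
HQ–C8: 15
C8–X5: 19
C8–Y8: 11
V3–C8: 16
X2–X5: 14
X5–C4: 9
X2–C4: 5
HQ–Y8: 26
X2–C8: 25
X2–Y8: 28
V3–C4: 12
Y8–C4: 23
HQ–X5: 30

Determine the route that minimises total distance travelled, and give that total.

Minimum total distance: 83 miles.

There are 360 distinct closed tours to check (reversals are equivalent).
HQ → X2 → V3 → C8 → X5 → Y8 → C4 → HQ: 16+17+16+19+27+23+21 = 139
HQ → X2 → V3 → C8 → X5 → C4 → Y8 → HQ: 16+17+16+19+9+23+26 = 126
HQ → X2 → V3 → C8 → Y8 → X5 → C4 → HQ: 16+17+16+11+27+9+21 = 117
HQ → X2 → V3 → C8 → Y8 → C4 → X5 → HQ: 16+17+16+11+23+9+30 = 122
HQ → X2 → V3 → C8 → C4 → X5 → Y8 → HQ: 16+17+16+20+9+27+26 = 131
HQ → X2 → V3 → C8 → C4 → Y8 → X5 → HQ: 16+17+16+20+23+27+30 = 149
HQ → X2 → V3 → X5 → C8 → Y8 → C4 → HQ: 16+17+3+19+11+23+21 = 110
HQ → X2 → V3 → X5 → C8 → C4 → Y8 → HQ: 16+17+3+19+20+23+26 = 124
… (352 more)
HQ → X2 → C4 → X5 → V3 → Y8 → C8 → HQ: 16+5+9+3+24+11+15 = 83  ← best
The minimum is 83.
One optimal route: HQ → X2 → C4 → X5 → V3 → Y8 → C8 → HQ (or its reverse).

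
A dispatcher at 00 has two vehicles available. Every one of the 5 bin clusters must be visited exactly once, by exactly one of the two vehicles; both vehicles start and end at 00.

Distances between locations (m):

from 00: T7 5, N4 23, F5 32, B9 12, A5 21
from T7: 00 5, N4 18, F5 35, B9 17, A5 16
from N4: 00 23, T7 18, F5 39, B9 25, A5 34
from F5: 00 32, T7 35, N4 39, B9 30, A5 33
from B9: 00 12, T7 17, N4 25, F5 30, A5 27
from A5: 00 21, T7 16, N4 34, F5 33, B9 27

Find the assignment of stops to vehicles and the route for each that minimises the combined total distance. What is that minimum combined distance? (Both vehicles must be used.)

Minimum combined distance: 140 m.

Try each way of splitting the stops between the two vehicles (each non-empty) and, for each split, find the best tour for each vehicle:
  {T7} + {N4, F5, B9, A5}: 10 + 130 = 140
  {N4} + {T7, F5, B9, A5}: 46 + 96 = 142
  {T7, N4} + {F5, B9, A5}: 46 + 96 = 142
  {F5} + {T7, N4, B9, A5}: 64 + 92 = 156
  {T7, F5} + {N4, B9, A5}: 72 + 92 = 164
  {N4, F5} + {T7, B9, A5}: 94 + 60 = 154
  … (15 splits in total)
Best: vehicle 1 00 → T7 → 00 = 10; vehicle 2 00 → B9 → N4 → F5 → A5 → 00 = 130; combined 140.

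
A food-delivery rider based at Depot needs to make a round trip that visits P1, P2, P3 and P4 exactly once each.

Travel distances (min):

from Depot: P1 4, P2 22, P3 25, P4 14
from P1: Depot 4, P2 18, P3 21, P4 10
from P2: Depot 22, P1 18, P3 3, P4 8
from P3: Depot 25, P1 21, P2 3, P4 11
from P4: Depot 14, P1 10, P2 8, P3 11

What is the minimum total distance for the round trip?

Depot - P1 - P2 - P3 - P4 - Depot: 4+18+3+11+14 = 50
Depot - P1 - P2 - P4 - P3 - Depot: 4+18+8+11+25 = 66
Depot - P1 - P3 - P2 - P4 - Depot: 4+21+3+8+14 = 50
Depot - P1 - P3 - P4 - P2 - Depot: 4+21+11+8+22 = 66
Depot - P1 - P4 - P2 - P3 - Depot: 4+10+8+3+25 = 50
Depot - P1 - P4 - P3 - P2 - Depot: 4+10+11+3+22 = 50
Depot - P2 - P1 - P3 - P4 - Depot: 22+18+21+11+14 = 86
Depot - P2 - P1 - P4 - P3 - Depot: 22+18+10+11+25 = 86
Depot - P2 - P3 - P1 - P4 - Depot: 22+3+21+10+14 = 70
Depot - P2 - P4 - P1 - P3 - Depot: 22+8+10+21+25 = 86
Depot - P3 - P1 - P2 - P4 - Depot: 25+21+18+8+14 = 86
Depot - P3 - P2 - P1 - P4 - Depot: 25+3+18+10+14 = 70
The minimum is 50.
One optimal route: Depot → P1 → P2 → P3 → P4 → Depot (or its reverse).

Shortest round trip = 50 min.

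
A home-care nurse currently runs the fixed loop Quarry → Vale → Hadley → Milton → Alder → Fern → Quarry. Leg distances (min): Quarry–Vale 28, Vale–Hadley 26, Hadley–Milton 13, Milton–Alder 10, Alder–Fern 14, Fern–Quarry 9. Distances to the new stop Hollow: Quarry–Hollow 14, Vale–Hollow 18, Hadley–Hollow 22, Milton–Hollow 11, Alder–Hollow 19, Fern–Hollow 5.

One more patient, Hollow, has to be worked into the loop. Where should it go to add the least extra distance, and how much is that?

Minimum extra distance: 4 min, inserting Hollow between Quarry and Vale.

Insertion cost between consecutive stops i–j is d(i,Hollow) + d(Hollow,j) − d(i,j):
  between Quarry and Vale: 14 + 18 − 28 = 4
  between Vale and Hadley: 18 + 22 − 26 = 14
  between Hadley and Milton: 22 + 11 − 13 = 20
  between Milton and Alder: 11 + 19 − 10 = 20
  between Alder and Fern: 19 + 5 − 14 = 10
  between Fern and Quarry: 5 + 14 − 9 = 10
Cheapest insertion is between Quarry and Vale, adding 4.
New total = 100 + 4 = 104.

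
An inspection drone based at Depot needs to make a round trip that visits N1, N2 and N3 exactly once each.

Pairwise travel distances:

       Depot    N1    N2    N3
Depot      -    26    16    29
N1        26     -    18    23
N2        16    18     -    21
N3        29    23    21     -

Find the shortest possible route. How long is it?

Minimum total distance: 86.

There are 3 distinct closed tours to check (reversals are equivalent).
Depot→N1→N2→N3→Depot: 26+18+21+29 = 94
Depot→N1→N3→N2→Depot: 26+23+21+16 = 86
Depot→N2→N1→N3→Depot: 16+18+23+29 = 86
The minimum is 86.
One optimal route: Depot → N1 → N3 → N2 → Depot (or its reverse).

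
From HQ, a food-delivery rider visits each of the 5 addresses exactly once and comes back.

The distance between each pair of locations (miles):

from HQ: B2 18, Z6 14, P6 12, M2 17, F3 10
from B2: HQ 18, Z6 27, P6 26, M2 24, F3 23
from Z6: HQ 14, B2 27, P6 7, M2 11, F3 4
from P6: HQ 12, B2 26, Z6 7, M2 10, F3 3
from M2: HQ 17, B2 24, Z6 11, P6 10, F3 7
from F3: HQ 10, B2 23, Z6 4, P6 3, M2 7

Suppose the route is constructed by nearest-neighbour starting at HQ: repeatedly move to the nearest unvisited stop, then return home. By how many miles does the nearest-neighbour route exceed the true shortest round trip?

From HQ: F3=10, P6=12, Z6=14, M2=17, B2=18 → choose F3 (10).
From F3: P6=3, Z6=4, M2=7, B2=23 → choose P6 (3).
From P6: Z6=7, M2=10, B2=26 → choose Z6 (7).
From Z6: M2=11, B2=27 → choose M2 (11).
From M2: B2=24 → choose B2 (24).
NN route HQ → F3 → P6 → Z6 → M2 → B2 → HQ costs 73.
Optimal: HQ → B2 → M2 → Z6 → F3 → P6 → HQ costs 72 (by enumerating all 60 distinct tours).
Excess = 73 − 72 = 1.

Excess over optimum: 1 miles.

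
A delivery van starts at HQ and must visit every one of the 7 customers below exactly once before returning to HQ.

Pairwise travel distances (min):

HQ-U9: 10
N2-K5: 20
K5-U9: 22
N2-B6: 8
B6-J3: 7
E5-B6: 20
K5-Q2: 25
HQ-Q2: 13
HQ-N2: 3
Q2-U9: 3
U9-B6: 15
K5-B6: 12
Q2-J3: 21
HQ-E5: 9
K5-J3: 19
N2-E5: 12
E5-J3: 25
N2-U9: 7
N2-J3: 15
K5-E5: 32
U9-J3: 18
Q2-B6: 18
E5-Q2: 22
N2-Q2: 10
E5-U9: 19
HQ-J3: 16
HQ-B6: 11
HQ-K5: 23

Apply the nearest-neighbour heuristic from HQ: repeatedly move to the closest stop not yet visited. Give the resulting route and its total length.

Total distance 98 min via the nearest-neighbour route HQ → N2 → U9 → Q2 → B6 → J3 → K5 → E5 → HQ.

At HQ the remaining stops are N2 3, E5 9, U9 10, B6 11, Q2 13, J3 16, K5 23; go to N2.
At N2 the remaining stops are U9 7, B6 8, Q2 10, E5 12, J3 15, K5 20; go to U9.
At U9 the remaining stops are Q2 3, B6 15, J3 18, E5 19, K5 22; go to Q2.
At Q2 the remaining stops are B6 18, J3 21, E5 22, K5 25; go to B6.
At B6 the remaining stops are J3 7, K5 12, E5 20; go to J3.
At J3 the remaining stops are K5 19, E5 25; go to K5.
At K5 the remaining stops are E5 32; go to E5.
Return E5→HQ: 9.
Total = 3 + 7 + 3 + 18 + 7 + 19 + 32 + 9 = 98.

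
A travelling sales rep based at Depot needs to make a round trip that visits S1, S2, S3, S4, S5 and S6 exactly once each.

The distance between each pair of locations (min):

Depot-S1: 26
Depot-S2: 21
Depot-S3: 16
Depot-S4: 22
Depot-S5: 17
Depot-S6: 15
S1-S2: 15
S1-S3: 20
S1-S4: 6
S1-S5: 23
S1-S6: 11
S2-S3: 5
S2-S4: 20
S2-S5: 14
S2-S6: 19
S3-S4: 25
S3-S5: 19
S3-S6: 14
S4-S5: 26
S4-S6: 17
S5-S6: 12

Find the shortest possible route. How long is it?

There are 360 distinct closed tours to check (reversals are equivalent).
Depot-S1-S2-S3-S4-S5-S6-Depot: 26+15+5+25+26+12+15 = 124
Depot-S1-S2-S3-S4-S6-S5-Depot: 26+15+5+25+17+12+17 = 117
Depot-S1-S2-S3-S5-S4-S6-Depot: 26+15+5+19+26+17+15 = 123
Depot-S1-S2-S3-S5-S6-S4-Depot: 26+15+5+19+12+17+22 = 116
Depot-S1-S2-S3-S6-S4-S5-Depot: 26+15+5+14+17+26+17 = 120
Depot-S1-S2-S3-S6-S5-S4-Depot: 26+15+5+14+12+26+22 = 120
Depot-S1-S2-S4-S3-S5-S6-Depot: 26+15+20+25+19+12+15 = 132
Depot-S1-S2-S4-S3-S6-S5-Depot: 26+15+20+25+14+12+17 = 129
… (352 more)
Depot-S3-S2-S5-S6-S1-S4-Depot: 16+5+14+12+11+6+22 = 86  ← best
The minimum is 86.
One optimal route: Depot → S3 → S2 → S5 → S6 → S1 → S4 → Depot (or its reverse).

Shortest round trip = 86 min.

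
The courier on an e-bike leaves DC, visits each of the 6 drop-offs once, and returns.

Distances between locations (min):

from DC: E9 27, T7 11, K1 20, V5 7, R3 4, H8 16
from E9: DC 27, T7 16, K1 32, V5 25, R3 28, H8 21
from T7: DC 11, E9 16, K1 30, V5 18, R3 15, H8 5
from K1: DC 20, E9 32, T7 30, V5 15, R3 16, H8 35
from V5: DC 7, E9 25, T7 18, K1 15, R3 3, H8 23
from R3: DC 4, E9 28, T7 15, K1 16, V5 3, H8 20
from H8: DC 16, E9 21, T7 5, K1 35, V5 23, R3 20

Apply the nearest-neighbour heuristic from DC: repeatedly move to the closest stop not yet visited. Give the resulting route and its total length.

Nearest-neighbour total = 105 min; route DC → R3 → V5 → K1 → T7 → H8 → E9 → DC.

At DC the remaining stops are R3 4, V5 7, T7 11, H8 16, K1 20, E9 27; go to R3.
At R3 the remaining stops are V5 3, T7 15, K1 16, H8 20, E9 28; go to V5.
At V5 the remaining stops are K1 15, T7 18, H8 23, E9 25; go to K1.
At K1 the remaining stops are T7 30, E9 32, H8 35; go to T7.
At T7 the remaining stops are H8 5, E9 16; go to H8.
At H8 the remaining stops are E9 21; go to E9.
Return E9→DC: 27.
Total = 4 + 3 + 15 + 30 + 5 + 21 + 27 = 105.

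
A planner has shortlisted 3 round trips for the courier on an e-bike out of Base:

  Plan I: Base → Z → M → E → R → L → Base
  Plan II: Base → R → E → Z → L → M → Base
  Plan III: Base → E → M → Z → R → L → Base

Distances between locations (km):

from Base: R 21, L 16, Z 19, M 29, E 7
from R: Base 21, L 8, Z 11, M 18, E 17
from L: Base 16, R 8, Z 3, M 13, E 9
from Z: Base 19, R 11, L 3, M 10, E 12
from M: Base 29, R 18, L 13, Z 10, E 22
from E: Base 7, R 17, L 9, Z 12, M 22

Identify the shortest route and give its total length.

Shortest is Plan III, total 74 km.

Plan I: 19 + 10 + 22 + 17 + 8 + 16 = 92
Plan II: 21 + 17 + 12 + 3 + 13 + 29 = 95
Plan III: 7 + 22 + 10 + 11 + 8 + 16 = 74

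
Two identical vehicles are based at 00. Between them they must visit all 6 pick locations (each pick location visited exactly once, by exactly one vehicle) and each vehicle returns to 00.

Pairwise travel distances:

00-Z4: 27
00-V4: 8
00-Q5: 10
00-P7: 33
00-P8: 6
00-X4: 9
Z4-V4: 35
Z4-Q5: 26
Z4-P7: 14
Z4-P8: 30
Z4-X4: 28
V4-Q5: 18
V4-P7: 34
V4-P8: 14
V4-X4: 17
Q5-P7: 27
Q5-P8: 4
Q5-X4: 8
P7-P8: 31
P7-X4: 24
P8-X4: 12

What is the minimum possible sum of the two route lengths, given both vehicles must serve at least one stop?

Minimum combined distance: 99.

Try each way of splitting the stops between the two vehicles (each non-empty) and, for each split, find the best tour for each vehicle:
  {Z4} + {V4, Q5, P7, P8, X4}: 54 + 84 = 138
  {V4} + {Z4, Q5, P7, P8, X4}: 16 + 83 = 99
  {Z4, V4} + {Q5, P7, P8, X4}: 70 + 70 = 140
  {Q5} + {Z4, V4, P7, P8, X4}: 20 + 99 = 119
  {Z4, Q5} + {V4, P7, P8, X4}: 63 + 84 = 147
  {V4, Q5} + {Z4, P7, P8, X4}: 36 + 83 = 119
  … (31 splits in total)
Best: vehicle 1 00 → V4 → 00 = 16; vehicle 2 00 → Z4 → P7 → X4 → Q5 → P8 → 00 = 83; combined 99.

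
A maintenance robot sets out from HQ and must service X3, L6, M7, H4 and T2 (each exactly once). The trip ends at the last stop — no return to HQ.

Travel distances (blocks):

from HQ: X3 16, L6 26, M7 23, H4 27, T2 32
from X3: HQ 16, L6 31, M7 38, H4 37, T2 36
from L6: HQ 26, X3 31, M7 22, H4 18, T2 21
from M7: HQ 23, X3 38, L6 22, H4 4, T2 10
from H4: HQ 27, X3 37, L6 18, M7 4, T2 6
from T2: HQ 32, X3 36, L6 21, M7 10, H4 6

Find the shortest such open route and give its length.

Shortest open route: 78 blocks.

There are 5! = 120 possible orderings.
HQ → X3 → L6 → M7 → H4 → T2: 16+31+22+4+6 = 79
HQ → X3 → L6 → M7 → T2 → H4: 16+31+22+10+6 = 85
HQ → X3 → L6 → H4 → M7 → T2: 16+31+18+4+10 = 79
HQ → X3 → L6 → H4 → T2 → M7: 16+31+18+6+10 = 81
HQ → X3 → L6 → T2 → M7 → H4: 16+31+21+10+4 = 82
HQ → X3 → L6 → T2 → H4 → M7: 16+31+21+6+4 = 78
HQ → X3 → M7 → L6 → H4 → T2: 16+38+22+18+6 = 100
HQ → X3 → M7 → L6 → T2 → H4: 16+38+22+21+6 = 103
HQ → X3 → M7 → H4 → L6 → T2: 16+38+4+18+21 = 97
HQ → X3 → M7 → H4 → T2 → L6: 16+38+4+6+21 = 85
HQ → X3 → M7 → T2 → L6 → H4: 16+38+10+21+18 = 103
HQ → X3 → M7 → T2 → H4 → L6: 16+38+10+6+18 = 88
HQ → X3 → H4 → L6 → M7 → T2: 16+37+18+22+10 = 103
HQ → X3 → H4 → L6 → T2 → M7: 16+37+18+21+10 = 102
… (106 more)
The minimum is 78.
One shortest path: HQ → X3 → L6 → T2 → H4 → M7.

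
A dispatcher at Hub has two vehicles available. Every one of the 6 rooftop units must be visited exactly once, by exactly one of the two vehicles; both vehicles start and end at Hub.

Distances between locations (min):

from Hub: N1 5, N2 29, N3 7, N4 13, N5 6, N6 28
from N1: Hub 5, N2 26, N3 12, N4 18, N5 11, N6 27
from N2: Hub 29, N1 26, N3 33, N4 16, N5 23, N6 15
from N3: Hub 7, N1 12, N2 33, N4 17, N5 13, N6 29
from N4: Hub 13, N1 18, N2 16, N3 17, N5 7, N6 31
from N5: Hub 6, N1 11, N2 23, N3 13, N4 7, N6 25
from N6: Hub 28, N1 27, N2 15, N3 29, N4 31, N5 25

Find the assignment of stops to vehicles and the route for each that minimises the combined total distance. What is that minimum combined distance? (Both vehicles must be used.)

90 min — the smallest possible combined total.

Check every non-empty split of the stops between the two vehicles; for each half take its own optimal tour:
  {N1} + {N2, N3, N4, N5, N6}: 10 + 80 = 90
  {N2} + {N1, N3, N4, N5, N6}: 58 + 88 = 146
  {N1, N2} + {N3, N4, N5, N6}: 60 + 80 = 140
  {N3} + {N1, N2, N4, N5, N6}: 14 + 76 = 90
  {N1, N3} + {N2, N4, N5, N6}: 24 + 72 = 96
  {N2, N3} + {N1, N4, N5, N6}: 69 + 76 = 145
  … (31 splits in total)
Best: vehicle 1 Hub → N1 → Hub = 10; vehicle 2 Hub → N3 → N6 → N2 → N4 → N5 → Hub = 80; combined 90.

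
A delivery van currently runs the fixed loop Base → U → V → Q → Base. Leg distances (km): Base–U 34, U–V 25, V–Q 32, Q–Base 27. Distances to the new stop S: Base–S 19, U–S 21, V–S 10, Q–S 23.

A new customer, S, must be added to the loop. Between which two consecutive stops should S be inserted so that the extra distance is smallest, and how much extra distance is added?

Insertion cost between consecutive stops i–j is d(i,S) + d(S,j) − d(i,j):
  between Base and U: 19 + 21 − 34 = 6
  between U and V: 21 + 10 − 25 = 6
  between V and Q: 10 + 23 − 32 = 1
  between Q and Base: 23 + 19 − 27 = 15
Cheapest insertion is between V and Q, adding 1.
New total = 118 + 1 = 119.

+1 km — insert S between V and Q.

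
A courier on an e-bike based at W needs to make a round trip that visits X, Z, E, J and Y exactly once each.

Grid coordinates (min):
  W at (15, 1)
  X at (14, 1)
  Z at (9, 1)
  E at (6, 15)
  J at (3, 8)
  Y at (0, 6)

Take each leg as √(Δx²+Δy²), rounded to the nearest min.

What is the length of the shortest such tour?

There are 60 distinct closed tours to check (reversals are equivalent).
W→X→Z→E→J→Y→W: 1+5+14+8+4+16 = 48
W→X→Z→E→Y→J→W: 1+5+14+11+4+14 = 49
W→X→Z→J→E→Y→W: 1+5+9+8+11+16 = 50
W→X→Z→J→Y→E→W: 1+5+9+4+11+17 = 47
W→X→Z→Y→E→J→W: 1+5+10+11+8+14 = 49
W→X→Z→Y→J→E→W: 1+5+10+4+8+17 = 45
W→X→E→Z→J→Y→W: 1+16+14+9+4+16 = 60
W→X→E→Z→Y→J→W: 1+16+14+10+4+14 = 59
W→X→E→J→Z→Y→W: 1+16+8+9+10+16 = 60
W→X→E→J→Y→Z→W: 1+16+8+4+10+6 = 45
W→X→E→Y→Z→J→W: 1+16+11+10+9+14 = 61
W→X→E→Y→J→Z→W: 1+16+11+4+9+6 = 47
W→X→J→Z→E→Y→W: 1+13+9+14+11+16 = 64
W→X→J→Z→Y→E→W: 1+13+9+10+11+17 = 61
… (46 more)
The minimum is 45.
One optimal route: W → X → Z → Y → J → E → W (or its reverse).

Shortest round trip = 45 min.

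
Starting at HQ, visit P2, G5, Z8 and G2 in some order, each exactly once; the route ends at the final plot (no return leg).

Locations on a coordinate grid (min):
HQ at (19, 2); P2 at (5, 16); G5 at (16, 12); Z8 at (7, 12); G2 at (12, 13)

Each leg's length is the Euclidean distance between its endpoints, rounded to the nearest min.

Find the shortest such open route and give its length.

23 min — the minimum one-way total.

There are 4! = 24 possible orderings.
HQ→P2→G5→Z8→G2: 20+12+9+5 = 46
HQ→P2→G5→G2→Z8: 20+12+4+5 = 41
HQ→P2→Z8→G5→G2: 20+4+9+4 = 37
HQ→P2→Z8→G2→G5: 20+4+5+4 = 33
HQ→P2→G2→G5→Z8: 20+8+4+9 = 41
HQ→P2→G2→Z8→G5: 20+8+5+9 = 42
HQ→G5→P2→Z8→G2: 10+12+4+5 = 31
HQ→G5→P2→G2→Z8: 10+12+8+5 = 35
HQ→G5→Z8→P2→G2: 10+9+4+8 = 31
HQ→G5→Z8→G2→P2: 10+9+5+8 = 32
HQ→G5→G2→P2→Z8: 10+4+8+4 = 26
HQ→G5→G2→Z8→P2: 10+4+5+4 = 23
HQ→Z8→P2→G5→G2: 16+4+12+4 = 36
HQ→Z8→P2→G2→G5: 16+4+8+4 = 32
… (10 more)
The minimum is 23.
One shortest path: HQ → G5 → G2 → Z8 → P2.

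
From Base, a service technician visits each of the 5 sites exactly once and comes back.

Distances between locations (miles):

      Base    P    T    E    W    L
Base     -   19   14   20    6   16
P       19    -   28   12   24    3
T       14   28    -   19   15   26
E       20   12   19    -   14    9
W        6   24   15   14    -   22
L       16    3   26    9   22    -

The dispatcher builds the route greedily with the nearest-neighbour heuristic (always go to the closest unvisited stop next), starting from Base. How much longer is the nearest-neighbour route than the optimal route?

Base: W=6, T=14, L=16, P=19, E=20 ⇒ W
W: E=14, T=15, L=22, P=24 ⇒ E
E: L=9, P=12, T=19 ⇒ L
L: P=3, T=26 ⇒ P
P: T=28 ⇒ T
NN route Base → W → E → L → P → T → Base costs 74.
Optimal: Base → P → L → E → T → W → Base costs 71 (by enumerating all 60 distinct tours).
Excess = 74 − 71 = 3.

3 miles longer than the optimal tour.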